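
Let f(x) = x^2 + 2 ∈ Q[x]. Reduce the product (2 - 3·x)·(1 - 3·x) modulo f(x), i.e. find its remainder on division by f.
a · b ≡ -9·x - 16 (mod f(x))

First multiply in Q[x] without reducing: a · b = 9·x^2 - 9·x + 2. Now divide by f(x) = x^2 + 2, eliminating the leading term at each step:
  leading term 9·x^2: subtract (9)·f(x) = 9·x^2 + 18, leaving -9·x - 16
The degree is now < 2, so this is the remainder. Hence a · b ≡ -9·x - 16 in Q[x]/(f).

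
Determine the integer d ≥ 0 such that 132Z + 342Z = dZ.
(132, 342) = (6); d = 6

In the PID Z, (a, b) is generated by gcd(a, b). Compute gcd(342, 132) with the extended Euclidean algorithm, tracking rows (r, s, t) with s·342 + t·132 = r:
  row A: (342, 1, 0)   [1·342 + 0·132 = 342]
  row B: (132, 0, 1)   [0·342 + 1·132 = 132]
  342 = 2·132 + 78   → row C = row A − 2·row B = (78, 1, −2)   [check: 1·342 − 2·132 = 78]
  132 = 1·78 + 54   → row D = row B − 1·row C = (54, −1, 3)   [check: −1·342 + 3·132 = 54]
  78 = 1·54 + 24   → row E = row C − 1·row D = (24, 2, −5)   [check: 2·342 − 5·132 = 24]
  54 = 2·24 + 6   → row F = row D − 2·row E = (6, −5, 13)   [check: −5·342 + 13·132 = 6]
  24 = 4·6 + 0   → remainder 0, stop. gcd = 6 (last nonzero row F).
So gcd(132, 342) = 6, with Bézout identity −5·342 + 13·132 = 6. Containment (⊇): the Bézout identity exhibits 6 as an element of (132, 342), giving (6) ⊆ (132, 342). Containment (⊆): since 6 | 132 and 6 | 342 (132 = 6·22, 342 = 6·57), every Z-linear combination of 132 and 342 is divisible by 6, so (132, 342) ⊆ (6). Therefore (132, 342) = (6), d = 6.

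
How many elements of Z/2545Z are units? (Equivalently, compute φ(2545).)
An element a ∈ Z/2545Z is a unit iff gcd(a, 2545) = 1, so the number of units is φ(2545). φ is multiplicative, with φ(p^e) = p^e − p^(e−1). Factorise 2545 = 5 · 509. Then
  φ(2545) = (5 − 1) · (509 − 1) = 4 · 508 = 2032.

Final answer: Z/2545Z has φ(2545) = 2032 units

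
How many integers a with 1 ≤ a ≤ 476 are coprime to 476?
192

The number of a ∈ {1, ..., 476} with gcd(a, 476) = 1 is by definition Euler's totient φ(476). φ is multiplicative, with φ(p^e) = p^e − p^(e−1). Factorise 476 = 2^2 · 7 · 17. Then
  φ(476) = (2^2 − 2^1) · (7 − 1) · (17 − 1) = 2 · 6 · 16 = 192.
So there are 192 such integers.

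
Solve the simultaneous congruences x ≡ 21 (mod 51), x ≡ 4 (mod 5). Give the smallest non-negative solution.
x ≡ 174 (mod 255); the representative in [0, 255) is 174

The moduli 51, 5 are pairwise coprime, so by the CRT there is a unique solution mod 51·5 = 255.
Solve by successive substitution. Start with x ≡ 21 (mod 51).
  Combine with x ≡ 4 (mod 5): write x = 21 + 51·t and require 21 + 51·t ≡ 4 (mod 5), i.e. 51·t ≡ 4 − 21 ≡ 3 (mod 5). Since 51^(−1) ≡ 1 (mod 5) (51 ≡ 1 (mod 5)), t ≡ 1·3 ≡ 3 (mod 5). So x ≡ 21 + 51·3 = 174 (mod 255).
Unique solution in [0, 255): x = 174.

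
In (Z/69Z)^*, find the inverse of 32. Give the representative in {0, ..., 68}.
Apply the extended Euclidean algorithm to (69, 32), tracking rows (r, s, t) with s·69 + t·32 = r. Each division r_prev = q·r_cur + r_new produces the new row as (previous row) − q·(current row):
  row A: (69, 1, 0)   [1·69 + 0·32 = 69]
  row B: (32, 0, 1)   [0·69 + 1·32 = 32]
  69 = 2·32 + 5   → row C = row A − 2·row B = (5, 1, −2)   [check: 1·69 − 2·32 = 5]
  32 = 6·5 + 2   → row D = row B − 6·row C = (2, −6, 13)   [check: −6·69 + 13·32 = 2]
  5 = 2·2 + 1   → row E = row C − 2·row D = (1, 13, −28)   [check: 13·69 − 28·32 = 1]
  2 = 2·1 + 0   → remainder 0, stop. gcd = 1 (last nonzero row E).
The gcd is 1, so 32 is invertible mod 69. The last nonzero row gives 13·69 − 28·32 = 1, so t = −28. So 32^(−1) ≡ −28 ≡ 41 (mod 69). Verify: 32 · 41 = 1312 ≡ 1 (mod 69). ✓

Final answer: 32^(−1) ≡ 41 (mod 69)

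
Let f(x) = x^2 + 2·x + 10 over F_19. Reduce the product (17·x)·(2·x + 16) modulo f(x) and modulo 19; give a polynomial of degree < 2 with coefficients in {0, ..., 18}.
a · b ≡ 14·x + 2 (mod f(x))

Multiply as integer polynomials: a · b = 34·x^2 + 272·x. Reducing coefficients mod 19: a · b ≡ 15·x^2 + 6·x. Now divide by f(x) = x^2 + 2·x + 10 in F_19[x], eliminating the leading term at each step:
  leading term 15·x^2: subtract (15)·f(x) = 15·x^2 + 11·x + 17, leaving 14·x + 2 (coefficients mod 19)
The degree is now < 2, so this is the remainder. Hence a · b ≡ 14·x + 2 in F_19[x]/(f).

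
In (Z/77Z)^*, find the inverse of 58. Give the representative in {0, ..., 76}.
Apply the extended Euclidean algorithm to (77, 58), tracking rows (r, s, t) with s·77 + t·58 = r. Each division r_prev = q·r_cur + r_new produces the new row as (previous row) − q·(current row):
  row A: (77, 1, 0)   [1·77 + 0·58 = 77]
  row B: (58, 0, 1)   [0·77 + 1·58 = 58]
  77 = 1·58 + 19   → row C = row A − 1·row B = (19, 1, −1)   [check: 1·77 − 1·58 = 19]
  58 = 3·19 + 1   → row D = row B − 3·row C = (1, −3, 4)   [check: −3·77 + 4·58 = 1]
  19 = 19·1 + 0   → remainder 0, stop. gcd = 1 (last nonzero row D).
The gcd is 1, so 58 is invertible mod 77. The last nonzero row gives −3·77 + 4·58 = 1, so t = 4. So 58^(−1) ≡ 4 (mod 77). Verify: 58 · 4 = 232 ≡ 1 (mod 77). ✓

Final answer: 58^(−1) ≡ 4 (mod 77)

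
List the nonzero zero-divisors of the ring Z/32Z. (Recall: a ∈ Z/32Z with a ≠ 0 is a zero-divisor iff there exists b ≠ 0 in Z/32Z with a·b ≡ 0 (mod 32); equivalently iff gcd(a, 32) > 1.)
An element a ∈ Z/32Z (with a ≠ 0) is a zero-divisor iff gcd(a, 32) > 1 (because a is a unit precisely when gcd(a, n) = 1, and in Z/nZ every nonzero, non-unit element is a zero-divisor). Scan a = 1, ..., 31 and keep those with gcd(a, 32) > 1:
  gcd(2, 32) = 2, gcd(4, 32) = 4, gcd(6, 32) = 2, gcd(8, 32) = 8, gcd(10, 32) = 2, gcd(12, 32) = 4, gcd(14, 32) = 2, gcd(16, 32) = 16, gcd(18, 32) = 2, gcd(20, 32) = 4, gcd(22, 32) = 2, gcd(24, 32) = 8, gcd(26, 32) = 2, gcd(28, 32) = 4, gcd(30, 32) = 2.
All other a ∈ {1, ..., 31} have gcd(a, 32) = 1 and are units. So the nonzero zero-divisors are exactly the 15 values of a appearing in this scan.

Final answer: nonzero zero-divisors of Z/32Z = {2, 4, 6, 8, 10, 12, 14, 16, 18, 20, 22, 24, 26, 28, 30}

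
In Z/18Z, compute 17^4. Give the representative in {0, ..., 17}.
1

Use repeated squaring. Binary(4) = 100. Walk through the bits of the exponent 4 left-to-right: at each bit after the leading one, square the running value, then multiply by 17 if the bit is 1 (always reducing mod 18):
  bit 1 = 1 (leading): start with 17.
  bit 2 = 0: square 17^2 = 289 ≡ 1 (mod 18).
  bit 3 = 0: square 1^2 = 1 (mod 18).
Final value: 17^4 ≡ 1 (mod 18).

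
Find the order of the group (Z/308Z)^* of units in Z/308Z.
(Z/308Z)^* consists of the classes a with gcd(a, 308) = 1, so its order is φ(308). φ is multiplicative, with φ(p^e) = p^e − p^(e−1). Factorise 308 = 2^2 · 7 · 11. Then
  φ(308) = (2^2 − 2^1) · (7 − 1) · (11 − 1) = 2 · 6 · 10 = 120.
Thus |(Z/308Z)^*| = 120.

Final answer: |(Z/308Z)^*| = 120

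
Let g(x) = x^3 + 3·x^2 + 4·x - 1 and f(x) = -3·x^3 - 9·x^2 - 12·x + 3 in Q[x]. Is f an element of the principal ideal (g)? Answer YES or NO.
YES

In Q[x] the ideal (g) consists of all multiples of g, so f ∈ (g) iff g | f, i.e. iff the remainder of f on division by g is 0. Divide f by g (g is monic, so eliminate the leading term of the running remainder at each step):
  leading term -3·x^3: subtract (-3)·g(x) = -3·x^3 - 9·x^2 - 12·x + 3, leaving 0
The remainder is 0, so f(x) = g(x) · h(x) with h(x) = -3. Hence g | f, i.e. f ∈ (g).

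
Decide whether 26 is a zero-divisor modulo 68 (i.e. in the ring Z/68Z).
YES

gcd(26, 68) = 2 > 1, so 26 is not a unit in Z/68Z. In Z/nZ every nonzero non-unit is a zero-divisor: explicitly, take b = 68/gcd = 34 ≠ 0 (mod 68); then 26·34 = 884 = 13·68, i.e. 26·34 ≡ 0 (mod 68). So 26 is a zero-divisor.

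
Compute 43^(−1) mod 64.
Apply the extended Euclidean algorithm to (64, 43), tracking rows (r, s, t) with s·64 + t·43 = r. Each division r_prev = q·r_cur + r_new produces the new row as (previous row) − q·(current row):
  row A: (64, 1, 0)   [1·64 + 0·43 = 64]
  row B: (43, 0, 1)   [0·64 + 1·43 = 43]
  64 = 1·43 + 21   → row C = row A − 1·row B = (21, 1, −1)   [check: 1·64 − 1·43 = 21]
  43 = 2·21 + 1   → row D = row B − 2·row C = (1, −2, 3)   [check: −2·64 + 3·43 = 1]
  21 = 21·1 + 0   → remainder 0, stop. gcd = 1 (last nonzero row D).
The gcd is 1, so 43 is invertible mod 64. The last nonzero row gives −2·64 + 3·43 = 1, so t = 3. So 43^(−1) ≡ 3 (mod 64). Verify: 43 · 3 = 129 ≡ 1 (mod 64). ✓

Final answer: 43^(−1) ≡ 3 (mod 64)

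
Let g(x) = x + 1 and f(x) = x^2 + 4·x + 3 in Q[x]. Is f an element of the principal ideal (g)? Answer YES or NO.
In Q[x] the ideal (g) consists of all multiples of g, so f ∈ (g) iff g | f, i.e. iff the remainder of f on division by g is 0. Divide f by g (g is monic, so eliminate the leading term of the running remainder at each step):
  leading term x^2: subtract (x)·g(x) = x^2 + x, leaving 3·x + 3
  leading term 3·x: subtract (3)·g(x) = 3·x + 3, leaving 0
The remainder is 0, so f(x) = g(x) · h(x) with h(x) = x + 3. Hence g | f, i.e. f ∈ (g).

Final answer: YES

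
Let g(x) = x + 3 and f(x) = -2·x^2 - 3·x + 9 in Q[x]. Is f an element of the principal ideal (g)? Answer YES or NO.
In Q[x] the ideal (g) consists of all multiples of g, so f ∈ (g) iff g | f, i.e. iff the remainder of f on division by g is 0. Divide f by g (g is monic, so eliminate the leading term of the running remainder at each step):
  leading term -2·x^2: subtract (-2·x)·g(x) = -2·x^2 - 6·x, leaving 3·x + 9
  leading term 3·x: subtract (3)·g(x) = 3·x + 9, leaving 0
The remainder is 0, so f(x) = g(x) · h(x) with h(x) = 3 - 2·x. Hence g | f, i.e. f ∈ (g).

Final answer: YES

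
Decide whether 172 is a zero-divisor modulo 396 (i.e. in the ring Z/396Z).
gcd(172, 396) = 4 > 1, so 172 is not a unit in Z/396Z. In Z/nZ every nonzero non-unit is a zero-divisor: explicitly, take b = 396/gcd = 99 ≠ 0 (mod 396); then 172·99 = 17028 = 43·396, i.e. 172·99 ≡ 0 (mod 396). So 172 is a zero-divisor.

Final answer: YES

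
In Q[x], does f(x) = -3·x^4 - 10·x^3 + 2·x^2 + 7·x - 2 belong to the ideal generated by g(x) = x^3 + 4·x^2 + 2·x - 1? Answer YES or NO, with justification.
In Q[x] the ideal (g) consists of all multiples of g, so f ∈ (g) iff g | f, i.e. iff the remainder of f on division by g is 0. Divide f by g (g is monic, so eliminate the leading term of the running remainder at each step):
  leading term -3·x^4: subtract (-3·x)·g(x) = -3·x^4 - 12·x^3 - 6·x^2 + 3·x, leaving 2·x^3 + 8·x^2 + 4·x - 2
  leading term 2·x^3: subtract (2)·g(x) = 2·x^3 + 8·x^2 + 4·x - 2, leaving 0
The remainder is 0, so f(x) = g(x) · h(x) with h(x) = 2 - 3·x. Hence g | f, i.e. f ∈ (g).

Final answer: YES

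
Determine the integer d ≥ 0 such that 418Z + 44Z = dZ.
In the PID Z, (a, b) is generated by gcd(a, b). Compute gcd(418, 44) with the extended Euclidean algorithm, tracking rows (r, s, t) with s·418 + t·44 = r:
  row A: (418, 1, 0)   [1·418 + 0·44 = 418]
  row B: (44, 0, 1)   [0·418 + 1·44 = 44]
  418 = 9·44 + 22   → row C = row A − 9·row B = (22, 1, −9)   [check: 1·418 − 9·44 = 22]
  44 = 2·22 + 0   → remainder 0, stop. gcd = 22 (last nonzero row C).
So gcd(418, 44) = 22, with Bézout identity 1·418 − 9·44 = 22. Containment (⊇): the Bézout identity exhibits 22 as an element of (418, 44), giving (22) ⊆ (418, 44). Containment (⊆): since 22 | 418 and 22 | 44 (418 = 22·19, 44 = 22·2), every Z-linear combination of 418 and 44 is divisible by 22, so (418, 44) ⊆ (22). Therefore (418, 44) = (22), d = 22.

Final answer: (418, 44) = (22); d = 22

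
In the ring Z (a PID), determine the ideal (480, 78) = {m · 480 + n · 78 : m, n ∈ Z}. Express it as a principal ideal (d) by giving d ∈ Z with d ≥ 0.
In the PID Z, (a, b) is generated by gcd(a, b). Compute gcd(480, 78) with the extended Euclidean algorithm, tracking rows (r, s, t) with s·480 + t·78 = r:
  row A: (480, 1, 0)   [1·480 + 0·78 = 480]
  row B: (78, 0, 1)   [0·480 + 1·78 = 78]
  480 = 6·78 + 12   → row C = row A − 6·row B = (12, 1, −6)   [check: 1·480 − 6·78 = 12]
  78 = 6·12 + 6   → row D = row B − 6·row C = (6, −6, 37)   [check: −6·480 + 37·78 = 6]
  12 = 2·6 + 0   → remainder 0, stop. gcd = 6 (last nonzero row D).
So gcd(480, 78) = 6, with Bézout identity −6·480 + 37·78 = 6. Containment (⊇): the Bézout identity exhibits 6 as an element of (480, 78), giving (6) ⊆ (480, 78). Containment (⊆): since 6 | 480 and 6 | 78 (480 = 6·80, 78 = 6·13), every Z-linear combination of 480 and 78 is divisible by 6, so (480, 78) ⊆ (6). Therefore (480, 78) = (6), d = 6.

Final answer: (480, 78) = (6); d = 6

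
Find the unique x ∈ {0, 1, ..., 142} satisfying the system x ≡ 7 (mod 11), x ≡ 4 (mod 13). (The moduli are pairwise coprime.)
x ≡ 95 (mod 143); the representative in [0, 143) is 95

The moduli 11, 13 are pairwise coprime, so by the CRT there is a unique solution mod 11·13 = 143.
Solve by successive substitution. Start with x ≡ 7 (mod 11).
  Combine with x ≡ 4 (mod 13): write x = 7 + 11·t and require 7 + 11·t ≡ 4 (mod 13), i.e. 11·t ≡ 4 − 7 ≡ 10 (mod 13). Since 11^(−1) ≡ 6 (mod 13), t ≡ 6·10 ≡ 8 (mod 13). So x ≡ 7 + 11·8 = 95 (mod 143).
Unique solution in [0, 143): x = 95.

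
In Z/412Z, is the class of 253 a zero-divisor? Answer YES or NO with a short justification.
gcd(253, 412) = 1, so 253 is a unit in Z/412Z (it has a multiplicative inverse). A unit cannot be a zero-divisor: if 253·b ≡ 0 then multiplying both sides by 253^(−1) gives b ≡ 0. So 253 is not a zero-divisor.

Final answer: NO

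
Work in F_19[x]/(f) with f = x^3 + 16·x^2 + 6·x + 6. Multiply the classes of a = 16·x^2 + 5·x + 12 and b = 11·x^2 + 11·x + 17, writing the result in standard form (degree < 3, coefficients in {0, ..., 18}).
Multiply as integer polynomials: a · b = 176·x^4 + 231·x^3 + 459·x^2 + 217·x + 204. Reducing coefficients mod 19: a · b ≡ 5·x^4 + 3·x^3 + 3·x^2 + 8·x + 14. Now divide by f(x) = x^3 + 16·x^2 + 6·x + 6 in F_19[x], eliminating the leading term at each step:
  leading term 5·x^4: subtract (5·x)·f(x) = 5·x^4 + 4·x^3 + 11·x^2 + 11·x, leaving 18·x^3 + 11·x^2 + 16·x + 14 (coefficients mod 19)
  leading term 18·x^3: subtract (18)·f(x) = 18·x^3 + 3·x^2 + 13·x + 13, leaving 8·x^2 + 3·x + 1 (coefficients mod 19)
The degree is now < 3, so this is the remainder. Hence a · b ≡ 8·x^2 + 3·x + 1 in F_19[x]/(f).

Final answer: a · b ≡ 8·x^2 + 3·x + 1 (mod f(x))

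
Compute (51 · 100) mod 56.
Reduce the factors first: 100 ≡ 44 (mod 56), so 51 · 100 ≡ 51 · 44 (mod 56). 51 · 44 = 2244. Dividing by 56: 2244 = 40·56 + 4. So (51 · 100) mod 56 = 4.

Final answer: 4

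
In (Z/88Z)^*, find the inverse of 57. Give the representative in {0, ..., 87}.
Apply the extended Euclidean algorithm to (88, 57), tracking rows (r, s, t) with s·88 + t·57 = r. Each division r_prev = q·r_cur + r_new produces the new row as (previous row) − q·(current row):
  row A: (88, 1, 0)   [1·88 + 0·57 = 88]
  row B: (57, 0, 1)   [0·88 + 1·57 = 57]
  88 = 1·57 + 31   → row C = row A − 1·row B = (31, 1, −1)   [check: 1·88 − 1·57 = 31]
  57 = 1·31 + 26   → row D = row B − 1·row C = (26, −1, 2)   [check: −1·88 + 2·57 = 26]
  31 = 1·26 + 5   → row E = row C − 1·row D = (5, 2, −3)   [check: 2·88 − 3·57 = 5]
  26 = 5·5 + 1   → row F = row D − 5·row E = (1, −11, 17)   [check: −11·88 + 17·57 = 1]
  5 = 5·1 + 0   → remainder 0, stop. gcd = 1 (last nonzero row F).
The gcd is 1, so 57 is invertible mod 88. The last nonzero row gives −11·88 + 17·57 = 1, so t = 17. So 57^(−1) ≡ 17 (mod 88). Verify: 57 · 17 = 969 ≡ 1 (mod 88). ✓

Final answer: 57^(−1) ≡ 17 (mod 88)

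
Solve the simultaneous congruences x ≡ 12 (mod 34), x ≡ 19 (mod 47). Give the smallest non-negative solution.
x ≡ 1100 (mod 1598); the representative in [0, 1598) is 1100

The moduli 34, 47 are pairwise coprime, so by the CRT there is a unique solution mod 34·47 = 1598.
Solve by successive substitution. Start with x ≡ 12 (mod 34).
  Combine with x ≡ 19 (mod 47): write x = 12 + 34·t and require 12 + 34·t ≡ 19 (mod 47), i.e. 34·t ≡ 19 − 12 ≡ 7 (mod 47). Since 34^(−1) ≡ 18 (mod 47), t ≡ 18·7 ≡ 32 (mod 47). So x ≡ 12 + 34·32 = 1100 (mod 1598).
Unique solution in [0, 1598): x = 1100.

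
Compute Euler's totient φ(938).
φ(938) = 396

φ is multiplicative, with φ(p^e) = p^e − p^(e−1). Factorise 938 = 2 · 7 · 67. Then
  φ(938) = (2 − 1) · (7 − 1) · (67 − 1) = 1 · 6 · 66 = 396.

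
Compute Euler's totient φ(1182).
φ(1182) = 392

φ is multiplicative, with φ(p^e) = p^e − p^(e−1). Factorise 1182 = 2 · 3 · 197. Then
  φ(1182) = (2 − 1) · (3 − 1) · (197 − 1) = 1 · 2 · 196 = 392.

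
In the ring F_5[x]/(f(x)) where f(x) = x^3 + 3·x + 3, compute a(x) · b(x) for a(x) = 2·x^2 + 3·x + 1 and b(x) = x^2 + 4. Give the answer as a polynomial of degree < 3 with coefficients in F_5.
a · b ≡ 3·x^2 + 2·x (mod f(x))

Multiply as integer polynomials: a · b = 2·x^4 + 3·x^3 + 9·x^2 + 12·x + 4. Reducing coefficients mod 5: a · b ≡ 2·x^4 + 3·x^3 + 4·x^2 + 2·x + 4. Now divide by f(x) = x^3 + 3·x + 3 in F_5[x], eliminating the leading term at each step:
  leading term 2·x^4: subtract (2·x)·f(x) = 2·x^4 + x^2 + x, leaving 3·x^3 + 3·x^2 + x + 4 (coefficients mod 5)
  leading term 3·x^3: subtract (3)·f(x) = 3·x^3 + 4·x + 4, leaving 3·x^2 + 2·x (coefficients mod 5)
The degree is now < 3, so this is the remainder. Hence a · b ≡ 3·x^2 + 2·x in F_5[x]/(f).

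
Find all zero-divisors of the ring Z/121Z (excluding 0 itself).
An element a ∈ Z/121Z (with a ≠ 0) is a zero-divisor iff gcd(a, 121) > 1 (because a is a unit precisely when gcd(a, n) = 1, and in Z/nZ every nonzero, non-unit element is a zero-divisor). Scan a = 1, ..., 120 and keep those with gcd(a, 121) > 1:
  gcd(11, 121) = 11, gcd(22, 121) = 11, gcd(33, 121) = 11, gcd(44, 121) = 11, gcd(55, 121) = 11, gcd(66, 121) = 11, gcd(77, 121) = 11, gcd(88, 121) = 11, gcd(99, 121) = 11, gcd(110, 121) = 11.
All other a ∈ {1, ..., 120} have gcd(a, 121) = 1 and are units. So the nonzero zero-divisors are exactly the 10 values of a appearing in this scan.

Final answer: nonzero zero-divisors of Z/121Z = {11, 22, 33, 44, 55, 66, 77, 88, 99, 110}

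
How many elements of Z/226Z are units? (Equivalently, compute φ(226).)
An element a ∈ Z/226Z is a unit iff gcd(a, 226) = 1, so the number of units is φ(226). φ is multiplicative, with φ(p^e) = p^e − p^(e−1). Factorise 226 = 2 · 113. Then
  φ(226) = (2 − 1) · (113 − 1) = 1 · 112 = 112.

Final answer: Z/226Z has φ(226) = 112 units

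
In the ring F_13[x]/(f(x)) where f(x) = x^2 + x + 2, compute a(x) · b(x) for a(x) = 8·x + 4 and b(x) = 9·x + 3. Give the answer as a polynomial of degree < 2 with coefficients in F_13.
a · b ≡ x + 11 (mod f(x))

Multiply as integer polynomials: a · b = 72·x^2 + 60·x + 12. Reducing coefficients mod 13: a · b ≡ 7·x^2 + 8·x + 12. Now divide by f(x) = x^2 + x + 2 in F_13[x], eliminating the leading term at each step:
  leading term 7·x^2: subtract (7)·f(x) = 7·x^2 + 7·x + 1, leaving x + 11 (coefficients mod 13)
The degree is now < 2, so this is the remainder. Hence a · b ≡ x + 11 in F_13[x]/(f).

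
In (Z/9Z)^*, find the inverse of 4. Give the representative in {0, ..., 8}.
4^(−1) ≡ 7 (mod 9)

Apply the extended Euclidean algorithm to (9, 4), tracking rows (r, s, t) with s·9 + t·4 = r. Each division r_prev = q·r_cur + r_new produces the new row as (previous row) − q·(current row):
  row A: (9, 1, 0)   [1·9 + 0·4 = 9]
  row B: (4, 0, 1)   [0·9 + 1·4 = 4]
  9 = 2·4 + 1   → row C = row A − 2·row B = (1, 1, −2)   [check: 1·9 − 2·4 = 1]
  4 = 4·1 + 0   → remainder 0, stop. gcd = 1 (last nonzero row C).
The gcd is 1, so 4 is invertible mod 9. The last nonzero row gives 1·9 − 2·4 = 1, so t = −2. So 4^(−1) ≡ −2 ≡ 7 (mod 9). Verify: 4 · 7 = 28 ≡ 1 (mod 9). ✓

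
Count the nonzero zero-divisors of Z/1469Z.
Z/1469Z has 124 nonzero zero-divisors

In Z/1469Z each nonzero element is either a unit (gcd with 1469 is 1) or a zero-divisor (gcd > 1). The number of units is φ(1469): factorise 1469 = 13 · 113, so φ(1469) = (13 − 1) · (113 − 1) = 12 · 112 = 1344. The nonzero elements number 1469 − 1 = 1468. Hence the nonzero zero-divisors number 1468 − 1344 = 124.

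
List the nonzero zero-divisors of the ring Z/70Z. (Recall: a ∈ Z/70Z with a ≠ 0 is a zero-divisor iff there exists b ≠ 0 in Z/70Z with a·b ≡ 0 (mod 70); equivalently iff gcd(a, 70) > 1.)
nonzero zero-divisors of Z/70Z = {2, 4, 5, 6, 7, 8, 10, 12, 14, 15, 16, 18, 20, 21, 22, 24, 25, 26, 28, 30, 32, 34, 35, 36, 38, 40, 42, 44, 45, 46, 48, 49, 50, 52, 54, 55, 56, 58, 60, 62, 63, 64, 65, 66, 68}

An element a ∈ Z/70Z (with a ≠ 0) is a zero-divisor iff gcd(a, 70) > 1 (because a is a unit precisely when gcd(a, n) = 1, and in Z/nZ every nonzero, non-unit element is a zero-divisor). Scan a = 1, ..., 69 and keep those with gcd(a, 70) > 1:
  gcd(2, 70) = 2, gcd(4, 70) = 2, gcd(5, 70) = 5, gcd(6, 70) = 2, gcd(7, 70) = 7, gcd(8, 70) = 2, gcd(10, 70) = 10, gcd(12, 70) = 2, gcd(14, 70) = 14, gcd(15, 70) = 5, gcd(16, 70) = 2, gcd(18, 70) = 2, gcd(20, 70) = 10, gcd(21, 70) = 7, gcd(22, 70) = 2, gcd(24, 70) = 2, gcd(25, 70) = 5, gcd(26, 70) = 2, gcd(28, 70) = 14, gcd(30, 70) = 10, gcd(32, 70) = 2, gcd(34, 70) = 2, gcd(35, 70) = 35, gcd(36, 70) = 2, gcd(38, 70) = 2, gcd(40, 70) = 10, gcd(42, 70) = 14, gcd(44, 70) = 2, gcd(45, 70) = 5, gcd(46, 70) = 2, gcd(48, 70) = 2, gcd(49, 70) = 7, gcd(50, 70) = 10, gcd(52, 70) = 2, gcd(54, 70) = 2, gcd(55, 70) = 5, gcd(56, 70) = 14, gcd(58, 70) = 2, gcd(60, 70) = 10, gcd(62, 70) = 2, gcd(63, 70) = 7, gcd(64, 70) = 2, gcd(65, 70) = 5, gcd(66, 70) = 2, gcd(68, 70) = 2.
All other a ∈ {1, ..., 69} have gcd(a, 70) = 1 and are units. So the nonzero zero-divisors are exactly the 45 values of a appearing in this scan.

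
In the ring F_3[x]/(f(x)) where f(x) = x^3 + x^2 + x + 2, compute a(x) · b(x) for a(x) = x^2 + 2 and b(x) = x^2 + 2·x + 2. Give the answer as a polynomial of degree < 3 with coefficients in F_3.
Multiply as integer polynomials: a · b = x^4 + 2·x^3 + 4·x^2 + 4·x + 4. Reducing coefficients mod 3: a · b ≡ x^4 + 2·x^3 + x^2 + x + 1. Now divide by f(x) = x^3 + x^2 + x + 2 in F_3[x], eliminating the leading term at each step:
  leading term x^4: subtract (x)·f(x) = x^4 + x^3 + x^2 + 2·x, leaving x^3 + 2·x + 1 (coefficients mod 3)
  leading term x^3: subtract (1)·f(x) = x^3 + x^2 + x + 2, leaving 2·x^2 + x + 2 (coefficients mod 3)
The degree is now < 3, so this is the remainder. Hence a · b ≡ 2·x^2 + x + 2 in F_3[x]/(f).

Final answer: a · b ≡ 2·x^2 + x + 2 (mod f(x))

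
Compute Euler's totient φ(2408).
φ is multiplicative, with φ(p^e) = p^e − p^(e−1). Factorise 2408 = 2^3 · 7 · 43. Then
  φ(2408) = (2^3 − 2^2) · (7 − 1) · (43 − 1) = 4 · 6 · 42 = 1008.

Final answer: φ(2408) = 1008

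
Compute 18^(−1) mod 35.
18^(−1) ≡ 2 (mod 35)

Apply the extended Euclidean algorithm to (35, 18), tracking rows (r, s, t) with s·35 + t·18 = r. Each division r_prev = q·r_cur + r_new produces the new row as (previous row) − q·(current row):
  row A: (35, 1, 0)   [1·35 + 0·18 = 35]
  row B: (18, 0, 1)   [0·35 + 1·18 = 18]
  35 = 1·18 + 17   → row C = row A − 1·row B = (17, 1, −1)   [check: 1·35 − 1·18 = 17]
  18 = 1·17 + 1   → row D = row B − 1·row C = (1, −1, 2)   [check: −1·35 + 2·18 = 1]
  17 = 17·1 + 0   → remainder 0, stop. gcd = 1 (last nonzero row D).
The gcd is 1, so 18 is invertible mod 35. The last nonzero row gives −1·35 + 2·18 = 1, so t = 2. So 18^(−1) ≡ 2 (mod 35). Verify: 18 · 2 = 36 ≡ 1 (mod 35). ✓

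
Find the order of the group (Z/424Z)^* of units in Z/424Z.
(Z/424Z)^* consists of the classes a with gcd(a, 424) = 1, so its order is φ(424). φ is multiplicative, with φ(p^e) = p^e − p^(e−1). Factorise 424 = 2^3 · 53. Then
  φ(424) = (2^3 − 2^2) · (53 − 1) = 4 · 52 = 208.
Thus |(Z/424Z)^*| = 208.

Final answer: |(Z/424Z)^*| = 208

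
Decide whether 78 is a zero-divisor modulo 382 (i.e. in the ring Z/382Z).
YES

gcd(78, 382) = 2 > 1, so 78 is not a unit in Z/382Z. In Z/nZ every nonzero non-unit is a zero-divisor: explicitly, take b = 382/gcd = 191 ≠ 0 (mod 382); then 78·191 = 14898 = 39·382, i.e. 78·191 ≡ 0 (mod 382). So 78 is a zero-divisor.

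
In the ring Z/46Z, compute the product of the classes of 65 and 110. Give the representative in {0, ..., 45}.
20

Reduce the factors first: 65 ≡ 19, 110 ≡ 18 (mod 46), so 65 · 110 ≡ 19 · 18 (mod 46). 19 · 18 = 342. Dividing by 46: 342 = 7·46 + 20. So (65 · 110) mod 46 = 20.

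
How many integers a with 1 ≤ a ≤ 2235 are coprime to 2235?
1184

The number of a ∈ {1, ..., 2235} with gcd(a, 2235) = 1 is by definition Euler's totient φ(2235). φ is multiplicative, with φ(p^e) = p^e − p^(e−1). Factorise 2235 = 3 · 5 · 149. Then
  φ(2235) = (3 − 1) · (5 − 1) · (149 − 1) = 2 · 4 · 148 = 1184.
So there are 1184 such integers.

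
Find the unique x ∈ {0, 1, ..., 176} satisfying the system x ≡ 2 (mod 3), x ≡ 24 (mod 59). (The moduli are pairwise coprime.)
x ≡ 83 (mod 177); the representative in [0, 177) is 83

The moduli 3, 59 are pairwise coprime, so by the CRT there is a unique solution mod 3·59 = 177.
Solve by successive substitution. Start with x ≡ 2 (mod 3).
  Combine with x ≡ 24 (mod 59): write x = 2 + 3·t and require 2 + 3·t ≡ 24 (mod 59), i.e. 3·t ≡ 24 − 2 ≡ 22 (mod 59). Since 3^(−1) ≡ 20 (mod 59), t ≡ 20·22 ≡ 27 (mod 59). So x ≡ 2 + 3·27 = 83 (mod 177).
Unique solution in [0, 177): x = 83.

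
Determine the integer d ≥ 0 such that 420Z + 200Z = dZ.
In the PID Z, (a, b) is generated by gcd(a, b). Compute gcd(420, 200) with the extended Euclidean algorithm, tracking rows (r, s, t) with s·420 + t·200 = r:
  row A: (420, 1, 0)   [1·420 + 0·200 = 420]
  row B: (200, 0, 1)   [0·420 + 1·200 = 200]
  420 = 2·200 + 20   → row C = row A − 2·row B = (20, 1, −2)   [check: 1·420 − 2·200 = 20]
  200 = 10·20 + 0   → remainder 0, stop. gcd = 20 (last nonzero row C).
So gcd(420, 200) = 20, with Bézout identity 1·420 − 2·200 = 20. Containment (⊇): the Bézout identity exhibits 20 as an element of (420, 200), giving (20) ⊆ (420, 200). Containment (⊆): since 20 | 420 and 20 | 200 (420 = 20·21, 200 = 20·10), every Z-linear combination of 420 and 200 is divisible by 20, so (420, 200) ⊆ (20). Therefore (420, 200) = (20), d = 20.

Final answer: (420, 200) = (20); d = 20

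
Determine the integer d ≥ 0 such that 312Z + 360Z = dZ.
In the PID Z, (a, b) is generated by gcd(a, b). Compute gcd(360, 312) with the extended Euclidean algorithm, tracking rows (r, s, t) with s·360 + t·312 = r:
  row A: (360, 1, 0)   [1·360 + 0·312 = 360]
  row B: (312, 0, 1)   [0·360 + 1·312 = 312]
  360 = 1·312 + 48   → row C = row A − 1·row B = (48, 1, −1)   [check: 1·360 − 1·312 = 48]
  312 = 6·48 + 24   → row D = row B − 6·row C = (24, −6, 7)   [check: −6·360 + 7·312 = 24]
  48 = 2·24 + 0   → remainder 0, stop. gcd = 24 (last nonzero row D).
So gcd(312, 360) = 24, with Bézout identity −6·360 + 7·312 = 24. Containment (⊇): the Bézout identity exhibits 24 as an element of (312, 360), giving (24) ⊆ (312, 360). Containment (⊆): since 24 | 312 and 24 | 360 (312 = 24·13, 360 = 24·15), every Z-linear combination of 312 and 360 is divisible by 24, so (312, 360) ⊆ (24). Therefore (312, 360) = (24), d = 24.

Final answer: (312, 360) = (24); d = 24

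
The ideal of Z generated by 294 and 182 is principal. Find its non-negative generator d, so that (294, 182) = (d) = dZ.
In the PID Z, (a, b) is generated by gcd(a, b). Compute gcd(294, 182) with the extended Euclidean algorithm, tracking rows (r, s, t) with s·294 + t·182 = r:
  row A: (294, 1, 0)   [1·294 + 0·182 = 294]
  row B: (182, 0, 1)   [0·294 + 1·182 = 182]
  294 = 1·182 + 112   → row C = row A − 1·row B = (112, 1, −1)   [check: 1·294 − 1·182 = 112]
  182 = 1·112 + 70   → row D = row B − 1·row C = (70, −1, 2)   [check: −1·294 + 2·182 = 70]
  112 = 1·70 + 42   → row E = row C − 1·row D = (42, 2, −3)   [check: 2·294 − 3·182 = 42]
  70 = 1·42 + 28   → row F = row D − 1·row E = (28, −3, 5)   [check: −3·294 + 5·182 = 28]
  42 = 1·28 + 14   → row G = row E − 1·row F = (14, 5, −8)   [check: 5·294 − 8·182 = 14]
  28 = 2·14 + 0   → remainder 0, stop. gcd = 14 (last nonzero row G).
So gcd(294, 182) = 14, with Bézout identity 5·294 − 8·182 = 14. Containment (⊇): the Bézout identity exhibits 14 as an element of (294, 182), giving (14) ⊆ (294, 182). Containment (⊆): since 14 | 294 and 14 | 182 (294 = 14·21, 182 = 14·13), every Z-linear combination of 294 and 182 is divisible by 14, so (294, 182) ⊆ (14). Therefore (294, 182) = (14), d = 14.

Final answer: (294, 182) = (14); d = 14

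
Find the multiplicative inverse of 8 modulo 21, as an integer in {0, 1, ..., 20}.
8^(−1) ≡ 8 (mod 21)

Apply the extended Euclidean algorithm to (21, 8), tracking rows (r, s, t) with s·21 + t·8 = r. Each division r_prev = q·r_cur + r_new produces the new row as (previous row) − q·(current row):
  row A: (21, 1, 0)   [1·21 + 0·8 = 21]
  row B: (8, 0, 1)   [0·21 + 1·8 = 8]
  21 = 2·8 + 5   → row C = row A − 2·row B = (5, 1, −2)   [check: 1·21 − 2·8 = 5]
  8 = 1·5 + 3   → row D = row B − 1·row C = (3, −1, 3)   [check: −1·21 + 3·8 = 3]
  5 = 1·3 + 2   → row E = row C − 1·row D = (2, 2, −5)   [check: 2·21 − 5·8 = 2]
  3 = 1·2 + 1   → row F = row D − 1·row E = (1, −3, 8)   [check: −3·21 + 8·8 = 1]
  2 = 2·1 + 0   → remainder 0, stop. gcd = 1 (last nonzero row F).
The gcd is 1, so 8 is invertible mod 21. The last nonzero row gives −3·21 + 8·8 = 1, so t = 8. So 8^(−1) ≡ 8 (mod 21). Verify: 8 · 8 = 64 ≡ 1 (mod 21). ✓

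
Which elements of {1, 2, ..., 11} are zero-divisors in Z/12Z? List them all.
An element a ∈ Z/12Z (with a ≠ 0) is a zero-divisor iff gcd(a, 12) > 1 (because a is a unit precisely when gcd(a, n) = 1, and in Z/nZ every nonzero, non-unit element is a zero-divisor). Scan a = 1, ..., 11 and keep those with gcd(a, 12) > 1:
  gcd(2, 12) = 2, gcd(3, 12) = 3, gcd(4, 12) = 4, gcd(6, 12) = 6, gcd(8, 12) = 4, gcd(9, 12) = 3, gcd(10, 12) = 2.
All other a ∈ {1, ..., 11} have gcd(a, 12) = 1 and are units. So the nonzero zero-divisors are exactly the 7 values of a appearing in this scan.

Final answer: nonzero zero-divisors of Z/12Z = {2, 3, 4, 6, 8, 9, 10}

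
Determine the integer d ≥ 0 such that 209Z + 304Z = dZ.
(209, 304) = (19); d = 19

In the PID Z, (a, b) is generated by gcd(a, b). Compute gcd(304, 209) with the extended Euclidean algorithm, tracking rows (r, s, t) with s·304 + t·209 = r:
  row A: (304, 1, 0)   [1·304 + 0·209 = 304]
  row B: (209, 0, 1)   [0·304 + 1·209 = 209]
  304 = 1·209 + 95   → row C = row A − 1·row B = (95, 1, −1)   [check: 1·304 − 1·209 = 95]
  209 = 2·95 + 19   → row D = row B − 2·row C = (19, −2, 3)   [check: −2·304 + 3·209 = 19]
  95 = 5·19 + 0   → remainder 0, stop. gcd = 19 (last nonzero row D).
So gcd(209, 304) = 19, with Bézout identity −2·304 + 3·209 = 19. Containment (⊇): the Bézout identity exhibits 19 as an element of (209, 304), giving (19) ⊆ (209, 304). Containment (⊆): since 19 | 209 and 19 | 304 (209 = 19·11, 304 = 19·16), every Z-linear combination of 209 and 304 is divisible by 19, so (209, 304) ⊆ (19). Therefore (209, 304) = (19), d = 19.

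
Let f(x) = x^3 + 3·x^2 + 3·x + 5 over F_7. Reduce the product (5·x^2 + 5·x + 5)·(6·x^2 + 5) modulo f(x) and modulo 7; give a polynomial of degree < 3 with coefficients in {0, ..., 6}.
a · b ≡ 5·x^2 + 6·x + 3 (mod f(x))

Multiply as integer polynomials: a · b = 30·x^4 + 30·x^3 + 55·x^2 + 25·x + 25. Reducing coefficients mod 7: a · b ≡ 2·x^4 + 2·x^3 + 6·x^2 + 4·x + 4. Now divide by f(x) = x^3 + 3·x^2 + 3·x + 5 in F_7[x], eliminating the leading term at each step:
  leading term 2·x^4: subtract (2·x)·f(x) = 2·x^4 + 6·x^3 + 6·x^2 + 3·x, leaving 3·x^3 + x + 4 (coefficients mod 7)
  leading term 3·x^3: subtract (3)·f(x) = 3·x^3 + 2·x^2 + 2·x + 1, leaving 5·x^2 + 6·x + 3 (coefficients mod 7)
The degree is now < 3, so this is the remainder. Hence a · b ≡ 5·x^2 + 6·x + 3 in F_7[x]/(f).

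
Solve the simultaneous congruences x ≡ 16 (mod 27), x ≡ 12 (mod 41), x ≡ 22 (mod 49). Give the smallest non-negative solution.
The moduli 27, 41, 49 are pairwise coprime, so by the CRT there is a unique solution mod 27·41·49 = 54243.
Solve by successive substitution. Start with x ≡ 16 (mod 27).
  Combine with x ≡ 12 (mod 41): write x = 16 + 27·t and require 16 + 27·t ≡ 12 (mod 41), i.e. 27·t ≡ 12 − 16 ≡ 37 (mod 41). Since 27^(−1) ≡ 38 (mod 41), t ≡ 38·37 ≡ 12 (mod 41). So x ≡ 16 + 27·12 = 340 (mod 1107).
  Combine with x ≡ 22 (mod 49): write x = 340 + 1107·t and require 340 + 1107·t ≡ 22 (mod 49), i.e. 1107·t ≡ 22 − 340 ≡ 25 (mod 49). Since 1107^(−1) ≡ 22 (mod 49) (1107 ≡ 29 (mod 49)), t ≡ 22·25 ≡ 11 (mod 49). So x ≡ 340 + 1107·11 = 12517 (mod 54243).
Unique solution in [0, 54243): x = 12517.

Final answer: x ≡ 12517 (mod 54243); the representative in [0, 54243) is 12517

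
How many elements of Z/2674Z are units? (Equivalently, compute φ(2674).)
An element a ∈ Z/2674Z is a unit iff gcd(a, 2674) = 1, so the number of units is φ(2674). φ is multiplicative, with φ(p^e) = p^e − p^(e−1). Factorise 2674 = 2 · 7 · 191. Then
  φ(2674) = (2 − 1) · (7 − 1) · (191 − 1) = 1 · 6 · 190 = 1140.

Final answer: Z/2674Z has φ(2674) = 1140 units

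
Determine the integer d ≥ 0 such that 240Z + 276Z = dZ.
(240, 276) = (12); d = 12

In the PID Z, (a, b) is generated by gcd(a, b). Compute gcd(276, 240) with the extended Euclidean algorithm, tracking rows (r, s, t) with s·276 + t·240 = r:
  row A: (276, 1, 0)   [1·276 + 0·240 = 276]
  row B: (240, 0, 1)   [0·276 + 1·240 = 240]
  276 = 1·240 + 36   → row C = row A − 1·row B = (36, 1, −1)   [check: 1·276 − 1·240 = 36]
  240 = 6·36 + 24   → row D = row B − 6·row C = (24, −6, 7)   [check: −6·276 + 7·240 = 24]
  36 = 1·24 + 12   → row E = row C − 1·row D = (12, 7, −8)   [check: 7·276 − 8·240 = 12]
  24 = 2·12 + 0   → remainder 0, stop. gcd = 12 (last nonzero row E).
So gcd(240, 276) = 12, with Bézout identity 7·276 − 8·240 = 12. Containment (⊇): the Bézout identity exhibits 12 as an element of (240, 276), giving (12) ⊆ (240, 276). Containment (⊆): since 12 | 240 and 12 | 276 (240 = 12·20, 276 = 12·23), every Z-linear combination of 240 and 276 is divisible by 12, so (240, 276) ⊆ (12). Therefore (240, 276) = (12), d = 12.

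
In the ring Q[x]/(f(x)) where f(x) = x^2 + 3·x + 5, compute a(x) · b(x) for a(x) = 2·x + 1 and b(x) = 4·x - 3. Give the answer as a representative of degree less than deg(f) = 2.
a · b ≡ -26·x - 43 (mod f(x))

First multiply in Q[x] without reducing: a · b = 8·x^2 - 2·x - 3. Now divide by f(x) = x^2 + 3·x + 5, eliminating the leading term at each step:
  leading term 8·x^2: subtract (8)·f(x) = 8·x^2 + 24·x + 40, leaving -26·x - 43
The degree is now < 2, so this is the remainder. Hence a · b ≡ -26·x - 43 in Q[x]/(f).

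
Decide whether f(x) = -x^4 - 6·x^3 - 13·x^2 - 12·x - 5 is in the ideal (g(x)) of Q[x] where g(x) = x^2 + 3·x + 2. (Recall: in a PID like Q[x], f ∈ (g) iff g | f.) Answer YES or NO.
In Q[x] the ideal (g) consists of all multiples of g, so f ∈ (g) iff g | f, i.e. iff the remainder of f on division by g is 0. Divide f by g (g is monic, so eliminate the leading term of the running remainder at each step):
  leading term -x^4: subtract (-x^2)·g(x) = -x^4 - 3·x^3 - 2·x^2, leaving -3·x^3 - 11·x^2 - 12·x - 5
  leading term -3·x^3: subtract (-3·x)·g(x) = -3·x^3 - 9·x^2 - 6·x, leaving -2·x^2 - 6·x - 5
  leading term -2·x^2: subtract (-2)·g(x) = -2·x^2 - 6·x - 4, leaving -1
The remainder r(x) = -1 ≠ 0 (and deg r < deg g), so g ∤ f, i.e. f ∉ (g).

Final answer: NO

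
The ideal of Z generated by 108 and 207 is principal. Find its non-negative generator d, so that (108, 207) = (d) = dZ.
(108, 207) = (9); d = 9

In the PID Z, (a, b) is generated by gcd(a, b). Compute gcd(207, 108) with the extended Euclidean algorithm, tracking rows (r, s, t) with s·207 + t·108 = r:
  row A: (207, 1, 0)   [1·207 + 0·108 = 207]
  row B: (108, 0, 1)   [0·207 + 1·108 = 108]
  207 = 1·108 + 99   → row C = row A − 1·row B = (99, 1, −1)   [check: 1·207 − 1·108 = 99]
  108 = 1·99 + 9   → row D = row B − 1·row C = (9, −1, 2)   [check: −1·207 + 2·108 = 9]
  99 = 11·9 + 0   → remainder 0, stop. gcd = 9 (last nonzero row D).
So gcd(108, 207) = 9, with Bézout identity −1·207 + 2·108 = 9. Containment (⊇): the Bézout identity exhibits 9 as an element of (108, 207), giving (9) ⊆ (108, 207). Containment (⊆): since 9 | 108 and 9 | 207 (108 = 9·12, 207 = 9·23), every Z-linear combination of 108 and 207 is divisible by 9, so (108, 207) ⊆ (9). Therefore (108, 207) = (9), d = 9.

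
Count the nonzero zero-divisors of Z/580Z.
Z/580Z has 355 nonzero zero-divisors

In Z/580Z each nonzero element is either a unit (gcd with 580 is 1) or a zero-divisor (gcd > 1). The number of units is φ(580): factorise 580 = 2^2 · 5 · 29, so φ(580) = (2^2 − 2^1) · (5 − 1) · (29 − 1) = 2 · 4 · 28 = 224. The nonzero elements number 580 − 1 = 579. Hence the nonzero zero-divisors number 579 − 224 = 355.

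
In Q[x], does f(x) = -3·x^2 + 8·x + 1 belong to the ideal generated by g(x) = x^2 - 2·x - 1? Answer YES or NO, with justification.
In Q[x] the ideal (g) consists of all multiples of g, so f ∈ (g) iff g | f, i.e. iff the remainder of f on division by g is 0. Divide f by g (g is monic, so eliminate the leading term of the running remainder at each step):
  leading term -3·x^2: subtract (-3)·g(x) = -3·x^2 + 6·x + 3, leaving 2·x - 2
The remainder r(x) = 2·x - 2 ≠ 0 (and deg r < deg g), so g ∤ f, i.e. f ∉ (g).

Final answer: NO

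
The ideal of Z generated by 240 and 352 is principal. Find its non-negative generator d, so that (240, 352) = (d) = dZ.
(240, 352) = (16); d = 16

In the PID Z, (a, b) is generated by gcd(a, b). Compute gcd(352, 240) with the extended Euclidean algorithm, tracking rows (r, s, t) with s·352 + t·240 = r:
  row A: (352, 1, 0)   [1·352 + 0·240 = 352]
  row B: (240, 0, 1)   [0·352 + 1·240 = 240]
  352 = 1·240 + 112   → row C = row A − 1·row B = (112, 1, −1)   [check: 1·352 − 1·240 = 112]
  240 = 2·112 + 16   → row D = row B − 2·row C = (16, −2, 3)   [check: −2·352 + 3·240 = 16]
  112 = 7·16 + 0   → remainder 0, stop. gcd = 16 (last nonzero row D).
So gcd(240, 352) = 16, with Bézout identity −2·352 + 3·240 = 16. Containment (⊇): the Bézout identity exhibits 16 as an element of (240, 352), giving (16) ⊆ (240, 352). Containment (⊆): since 16 | 240 and 16 | 352 (240 = 16·15, 352 = 16·22), every Z-linear combination of 240 and 352 is divisible by 16, so (240, 352) ⊆ (16). Therefore (240, 352) = (16), d = 16.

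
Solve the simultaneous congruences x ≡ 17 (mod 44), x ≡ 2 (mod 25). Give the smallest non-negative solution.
x ≡ 677 (mod 1100); the representative in [0, 1100) is 677

The moduli 44, 25 are pairwise coprime, so by the CRT there is a unique solution mod 44·25 = 1100.
Solve by successive substitution. Start with x ≡ 17 (mod 44).
  Combine with x ≡ 2 (mod 25): write x = 17 + 44·t and require 17 + 44·t ≡ 2 (mod 25), i.e. 44·t ≡ 2 − 17 ≡ 10 (mod 25). Since 44^(−1) ≡ 4 (mod 25) (44 ≡ 19 (mod 25)), t ≡ 4·10 ≡ 15 (mod 25). So x ≡ 17 + 44·15 = 677 (mod 1100).
Unique solution in [0, 1100): x = 677.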